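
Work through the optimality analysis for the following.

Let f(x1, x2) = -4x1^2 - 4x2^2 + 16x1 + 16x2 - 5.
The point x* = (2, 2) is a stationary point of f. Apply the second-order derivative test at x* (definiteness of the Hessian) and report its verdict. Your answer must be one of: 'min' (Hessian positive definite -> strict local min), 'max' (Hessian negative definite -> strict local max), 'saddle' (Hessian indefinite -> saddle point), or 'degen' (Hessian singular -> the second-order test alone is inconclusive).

Compute the Hessian H = grad^2 f:
  H = [[-8, 0], [0, -8]]
Verify stationarity: grad f(x*) = H x* + g = (0, 0).
Eigenvalues of H: -8, -8.
Both eigenvalues < 0, so H is negative definite -> x* is a strict local max.

max


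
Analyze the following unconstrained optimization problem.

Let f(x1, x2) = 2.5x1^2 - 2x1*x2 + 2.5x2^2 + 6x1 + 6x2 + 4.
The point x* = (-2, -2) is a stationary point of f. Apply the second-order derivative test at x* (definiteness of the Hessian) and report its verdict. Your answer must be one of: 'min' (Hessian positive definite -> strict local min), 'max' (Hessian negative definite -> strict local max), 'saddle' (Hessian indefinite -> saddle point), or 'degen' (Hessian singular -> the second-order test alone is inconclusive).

Compute the Hessian H = grad^2 f:
  H = [[5, -2], [-2, 5]]
Verify stationarity: grad f(x*) = H x* + g = (0, 0).
Eigenvalues of H: 3, 7.
Both eigenvalues > 0, so H is positive definite -> x* is a strict local min.

min


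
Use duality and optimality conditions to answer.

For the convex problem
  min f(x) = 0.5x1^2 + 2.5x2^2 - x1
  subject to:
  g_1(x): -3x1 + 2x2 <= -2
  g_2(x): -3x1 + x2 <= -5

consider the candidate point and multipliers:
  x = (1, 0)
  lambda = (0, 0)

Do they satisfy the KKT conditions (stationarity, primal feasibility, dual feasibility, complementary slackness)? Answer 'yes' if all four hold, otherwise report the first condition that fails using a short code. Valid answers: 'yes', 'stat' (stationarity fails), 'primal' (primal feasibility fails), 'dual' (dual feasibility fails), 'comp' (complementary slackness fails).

Gradient of f: grad f(x) = Q x + c = (0, 0)
Constraint values g_i(x) = a_i^T x - b_i:
  g_1((1, 0)) = -1
  g_2((1, 0)) = 2
Stationarity residual: grad f(x) + sum_i lambda_i a_i = (0, 0)
  -> stationarity OK
Primal feasibility (all g_i <= 0): FAILS
Dual feasibility (all lambda_i >= 0): OK
Complementary slackness (lambda_i * g_i(x) = 0 for all i): OK

Verdict: the first failing condition is primal_feasibility -> primal.

primal


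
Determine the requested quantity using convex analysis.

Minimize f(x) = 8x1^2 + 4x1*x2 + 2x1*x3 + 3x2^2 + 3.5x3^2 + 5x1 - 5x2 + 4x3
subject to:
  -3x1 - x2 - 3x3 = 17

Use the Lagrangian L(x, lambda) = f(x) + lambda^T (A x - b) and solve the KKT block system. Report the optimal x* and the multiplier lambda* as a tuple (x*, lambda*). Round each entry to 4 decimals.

Form the Lagrangian:
  L(x, lambda) = (1/2) x^T Q x + c^T x + lambda^T (A x - b)
Stationarity (grad_x L = 0): Q x + c + A^T lambda = 0.
Primal feasibility: A x = b.

This gives the KKT block system:
  [ Q   A^T ] [ x     ]   [-c ]
  [ A    0  ] [ lambda ] = [ b ]

Solving the linear system:
  x*      = (-1.6529, 0.3655, -4.1356)
  lambda* = (-9.4184)
  f(x*)   = 66.7391

x* = (-1.6529, 0.3655, -4.1356), lambda* = (-9.4184)


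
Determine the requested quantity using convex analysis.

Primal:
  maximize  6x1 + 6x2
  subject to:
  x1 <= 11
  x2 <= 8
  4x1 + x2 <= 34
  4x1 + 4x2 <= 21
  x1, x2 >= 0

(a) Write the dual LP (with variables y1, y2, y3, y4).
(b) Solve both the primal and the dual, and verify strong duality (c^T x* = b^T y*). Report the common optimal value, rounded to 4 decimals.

The standard primal-dual pair for 'max c^T x s.t. A x <= b, x >= 0' is:
  Dual:  min b^T y  s.t.  A^T y >= c,  y >= 0.

So the dual LP is:
  minimize  11y1 + 8y2 + 34y3 + 21y4
  subject to:
    y1 + 4y3 + 4y4 >= 6
    y2 + y3 + 4y4 >= 6
    y1, y2, y3, y4 >= 0

Solving the primal: x* = (5.25, 0).
  primal value c^T x* = 31.5.
Solving the dual: y* = (0, 0, 0, 1.5).
  dual value b^T y* = 31.5.
Strong duality: c^T x* = b^T y*. Confirmed.

31.5


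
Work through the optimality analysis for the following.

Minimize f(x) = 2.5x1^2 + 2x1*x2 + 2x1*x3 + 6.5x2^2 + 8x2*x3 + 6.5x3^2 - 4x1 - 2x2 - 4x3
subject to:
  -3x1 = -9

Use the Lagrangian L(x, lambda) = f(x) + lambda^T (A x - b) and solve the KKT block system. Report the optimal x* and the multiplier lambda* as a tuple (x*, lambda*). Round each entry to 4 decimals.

Form the Lagrangian:
  L(x, lambda) = (1/2) x^T Q x + c^T x + lambda^T (A x - b)
Stationarity (grad_x L = 0): Q x + c + A^T lambda = 0.
Primal feasibility: A x = b.

This gives the KKT block system:
  [ Q   A^T ] [ x     ]   [-c ]
  [ A    0  ] [ lambda ] = [ b ]

Solving the linear system:
  x*      = (3, -0.3429, 0.0571)
  lambda* = (3.4762)
  f(x*)   = 9.8714

x* = (3, -0.3429, 0.0571), lambda* = (3.4762)


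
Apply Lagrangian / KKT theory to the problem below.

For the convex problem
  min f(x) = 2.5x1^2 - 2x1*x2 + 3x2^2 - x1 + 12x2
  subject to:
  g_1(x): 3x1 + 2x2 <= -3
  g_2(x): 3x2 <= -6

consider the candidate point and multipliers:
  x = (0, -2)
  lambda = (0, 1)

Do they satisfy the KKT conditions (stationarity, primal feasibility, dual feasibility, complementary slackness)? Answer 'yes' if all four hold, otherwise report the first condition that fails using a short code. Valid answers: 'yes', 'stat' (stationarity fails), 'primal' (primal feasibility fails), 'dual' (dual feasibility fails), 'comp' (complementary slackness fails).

Gradient of f: grad f(x) = Q x + c = (3, 0)
Constraint values g_i(x) = a_i^T x - b_i:
  g_1((0, -2)) = -1
  g_2((0, -2)) = 0
Stationarity residual: grad f(x) + sum_i lambda_i a_i = (3, 3)
  -> stationarity FAILS
Primal feasibility (all g_i <= 0): OK
Dual feasibility (all lambda_i >= 0): OK
Complementary slackness (lambda_i * g_i(x) = 0 for all i): OK

Verdict: the first failing condition is stationarity -> stat.

stat


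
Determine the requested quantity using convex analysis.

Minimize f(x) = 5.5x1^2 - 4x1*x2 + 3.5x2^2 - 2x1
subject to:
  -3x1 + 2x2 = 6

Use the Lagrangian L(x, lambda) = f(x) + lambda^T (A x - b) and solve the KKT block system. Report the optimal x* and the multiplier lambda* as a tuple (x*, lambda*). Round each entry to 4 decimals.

Form the Lagrangian:
  L(x, lambda) = (1/2) x^T Q x + c^T x + lambda^T (A x - b)
Stationarity (grad_x L = 0): Q x + c + A^T lambda = 0.
Primal feasibility: A x = b.

This gives the KKT block system:
  [ Q   A^T ] [ x     ]   [-c ]
  [ A    0  ] [ lambda ] = [ b ]

Solving the linear system:
  x*      = (-1.1864, 1.2203)
  lambda* = (-6.6441)
  f(x*)   = 21.1186

x* = (-1.1864, 1.2203), lambda* = (-6.6441)


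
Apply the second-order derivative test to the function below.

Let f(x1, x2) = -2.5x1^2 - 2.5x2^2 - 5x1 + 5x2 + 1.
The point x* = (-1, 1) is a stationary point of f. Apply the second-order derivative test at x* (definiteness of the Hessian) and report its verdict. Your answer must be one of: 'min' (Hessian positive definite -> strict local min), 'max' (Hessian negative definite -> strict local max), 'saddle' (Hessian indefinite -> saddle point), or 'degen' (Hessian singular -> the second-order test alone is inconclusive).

Compute the Hessian H = grad^2 f:
  H = [[-5, 0], [0, -5]]
Verify stationarity: grad f(x*) = H x* + g = (0, 0).
Eigenvalues of H: -5, -5.
Both eigenvalues < 0, so H is negative definite -> x* is a strict local max.

max


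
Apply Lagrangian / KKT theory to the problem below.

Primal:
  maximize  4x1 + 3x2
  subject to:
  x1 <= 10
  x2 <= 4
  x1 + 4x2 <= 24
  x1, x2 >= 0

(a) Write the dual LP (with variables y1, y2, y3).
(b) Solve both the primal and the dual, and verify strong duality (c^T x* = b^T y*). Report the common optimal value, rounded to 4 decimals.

The standard primal-dual pair for 'max c^T x s.t. A x <= b, x >= 0' is:
  Dual:  min b^T y  s.t.  A^T y >= c,  y >= 0.

So the dual LP is:
  minimize  10y1 + 4y2 + 24y3
  subject to:
    y1 + y3 >= 4
    y2 + 4y3 >= 3
    y1, y2, y3 >= 0

Solving the primal: x* = (10, 3.5).
  primal value c^T x* = 50.5.
Solving the dual: y* = (3.25, 0, 0.75).
  dual value b^T y* = 50.5.
Strong duality: c^T x* = b^T y*. Confirmed.

50.5


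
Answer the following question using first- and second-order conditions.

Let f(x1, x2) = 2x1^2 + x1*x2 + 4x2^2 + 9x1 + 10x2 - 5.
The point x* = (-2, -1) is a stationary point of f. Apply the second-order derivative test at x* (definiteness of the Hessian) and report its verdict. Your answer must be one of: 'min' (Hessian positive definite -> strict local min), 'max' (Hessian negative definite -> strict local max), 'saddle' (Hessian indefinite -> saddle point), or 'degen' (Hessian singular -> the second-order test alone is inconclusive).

Compute the Hessian H = grad^2 f:
  H = [[4, 1], [1, 8]]
Verify stationarity: grad f(x*) = H x* + g = (0, 0).
Eigenvalues of H: 3.7639, 8.2361.
Both eigenvalues > 0, so H is positive definite -> x* is a strict local min.

min


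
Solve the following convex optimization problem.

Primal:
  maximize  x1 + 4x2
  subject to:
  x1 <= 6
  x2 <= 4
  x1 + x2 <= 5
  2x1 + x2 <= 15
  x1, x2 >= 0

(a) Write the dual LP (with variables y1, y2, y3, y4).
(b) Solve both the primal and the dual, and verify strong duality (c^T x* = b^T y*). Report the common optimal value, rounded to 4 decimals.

The standard primal-dual pair for 'max c^T x s.t. A x <= b, x >= 0' is:
  Dual:  min b^T y  s.t.  A^T y >= c,  y >= 0.

So the dual LP is:
  minimize  6y1 + 4y2 + 5y3 + 15y4
  subject to:
    y1 + y3 + 2y4 >= 1
    y2 + y3 + y4 >= 4
    y1, y2, y3, y4 >= 0

Solving the primal: x* = (1, 4).
  primal value c^T x* = 17.
Solving the dual: y* = (0, 3, 1, 0).
  dual value b^T y* = 17.
Strong duality: c^T x* = b^T y*. Confirmed.

17


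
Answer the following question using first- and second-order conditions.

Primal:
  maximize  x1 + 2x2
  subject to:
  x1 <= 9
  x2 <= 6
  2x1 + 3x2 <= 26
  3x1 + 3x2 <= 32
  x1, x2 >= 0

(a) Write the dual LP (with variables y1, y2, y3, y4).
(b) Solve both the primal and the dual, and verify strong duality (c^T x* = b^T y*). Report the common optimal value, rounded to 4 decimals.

The standard primal-dual pair for 'max c^T x s.t. A x <= b, x >= 0' is:
  Dual:  min b^T y  s.t.  A^T y >= c,  y >= 0.

So the dual LP is:
  minimize  9y1 + 6y2 + 26y3 + 32y4
  subject to:
    y1 + 2y3 + 3y4 >= 1
    y2 + 3y3 + 3y4 >= 2
    y1, y2, y3, y4 >= 0

Solving the primal: x* = (4, 6).
  primal value c^T x* = 16.
Solving the dual: y* = (0, 0.5, 0.5, 0).
  dual value b^T y* = 16.
Strong duality: c^T x* = b^T y*. Confirmed.

16


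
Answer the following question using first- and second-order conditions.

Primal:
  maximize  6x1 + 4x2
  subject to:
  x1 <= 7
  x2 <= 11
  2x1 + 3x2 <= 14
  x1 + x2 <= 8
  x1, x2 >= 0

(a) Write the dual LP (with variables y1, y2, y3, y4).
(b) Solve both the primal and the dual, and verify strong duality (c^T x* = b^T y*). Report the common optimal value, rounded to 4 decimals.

The standard primal-dual pair for 'max c^T x s.t. A x <= b, x >= 0' is:
  Dual:  min b^T y  s.t.  A^T y >= c,  y >= 0.

So the dual LP is:
  minimize  7y1 + 11y2 + 14y3 + 8y4
  subject to:
    y1 + 2y3 + y4 >= 6
    y2 + 3y3 + y4 >= 4
    y1, y2, y3, y4 >= 0

Solving the primal: x* = (7, 0).
  primal value c^T x* = 42.
Solving the dual: y* = (3.3333, 0, 1.3333, 0).
  dual value b^T y* = 42.
Strong duality: c^T x* = b^T y*. Confirmed.

42


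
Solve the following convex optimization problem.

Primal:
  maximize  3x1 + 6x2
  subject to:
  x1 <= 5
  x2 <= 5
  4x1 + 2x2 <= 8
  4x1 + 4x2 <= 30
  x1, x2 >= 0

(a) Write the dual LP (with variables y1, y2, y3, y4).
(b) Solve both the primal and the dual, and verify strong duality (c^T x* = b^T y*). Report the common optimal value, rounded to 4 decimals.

The standard primal-dual pair for 'max c^T x s.t. A x <= b, x >= 0' is:
  Dual:  min b^T y  s.t.  A^T y >= c,  y >= 0.

So the dual LP is:
  minimize  5y1 + 5y2 + 8y3 + 30y4
  subject to:
    y1 + 4y3 + 4y4 >= 3
    y2 + 2y3 + 4y4 >= 6
    y1, y2, y3, y4 >= 0

Solving the primal: x* = (0, 4).
  primal value c^T x* = 24.
Solving the dual: y* = (0, 0, 3, 0).
  dual value b^T y* = 24.
Strong duality: c^T x* = b^T y*. Confirmed.

24


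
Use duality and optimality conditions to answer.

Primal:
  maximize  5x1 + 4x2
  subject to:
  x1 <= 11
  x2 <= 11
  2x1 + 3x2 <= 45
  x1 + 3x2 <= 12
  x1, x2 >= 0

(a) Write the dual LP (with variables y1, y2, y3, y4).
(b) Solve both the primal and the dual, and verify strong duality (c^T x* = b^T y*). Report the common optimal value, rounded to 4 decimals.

The standard primal-dual pair for 'max c^T x s.t. A x <= b, x >= 0' is:
  Dual:  min b^T y  s.t.  A^T y >= c,  y >= 0.

So the dual LP is:
  minimize  11y1 + 11y2 + 45y3 + 12y4
  subject to:
    y1 + 2y3 + y4 >= 5
    y2 + 3y3 + 3y4 >= 4
    y1, y2, y3, y4 >= 0

Solving the primal: x* = (11, 0.3333).
  primal value c^T x* = 56.3333.
Solving the dual: y* = (3.6667, 0, 0, 1.3333).
  dual value b^T y* = 56.3333.
Strong duality: c^T x* = b^T y*. Confirmed.

56.3333


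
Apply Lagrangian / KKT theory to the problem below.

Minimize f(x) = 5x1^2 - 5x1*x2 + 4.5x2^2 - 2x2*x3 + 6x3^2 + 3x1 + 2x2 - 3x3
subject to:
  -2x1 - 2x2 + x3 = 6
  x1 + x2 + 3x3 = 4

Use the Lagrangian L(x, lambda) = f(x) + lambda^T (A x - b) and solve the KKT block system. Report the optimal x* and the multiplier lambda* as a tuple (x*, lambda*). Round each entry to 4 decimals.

Form the Lagrangian:
  L(x, lambda) = (1/2) x^T Q x + c^T x + lambda^T (A x - b)
Stationarity (grad_x L = 0): Q x + c + A^T lambda = 0.
Primal feasibility: A x = b.

This gives the KKT block system:
  [ Q   A^T ] [ x     ]   [-c ]
  [ A    0  ] [ lambda ] = [ b ]

Solving the linear system:
  x*      = (-1.1379, -0.8621, 2)
  lambda* = (-4.9901, -5.9113)
  f(x*)   = 21.2241

x* = (-1.1379, -0.8621, 2), lambda* = (-4.9901, -5.9113)


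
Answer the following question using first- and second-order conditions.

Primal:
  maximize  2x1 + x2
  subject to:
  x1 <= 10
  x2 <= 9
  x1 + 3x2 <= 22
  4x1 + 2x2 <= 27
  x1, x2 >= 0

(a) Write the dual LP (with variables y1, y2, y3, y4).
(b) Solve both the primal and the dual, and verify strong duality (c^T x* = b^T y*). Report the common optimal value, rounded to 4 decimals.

The standard primal-dual pair for 'max c^T x s.t. A x <= b, x >= 0' is:
  Dual:  min b^T y  s.t.  A^T y >= c,  y >= 0.

So the dual LP is:
  minimize  10y1 + 9y2 + 22y3 + 27y4
  subject to:
    y1 + y3 + 4y4 >= 2
    y2 + 3y3 + 2y4 >= 1
    y1, y2, y3, y4 >= 0

Solving the primal: x* = (3.7, 6.1).
  primal value c^T x* = 13.5.
Solving the dual: y* = (0, 0, 0, 0.5).
  dual value b^T y* = 13.5.
Strong duality: c^T x* = b^T y*. Confirmed.

13.5


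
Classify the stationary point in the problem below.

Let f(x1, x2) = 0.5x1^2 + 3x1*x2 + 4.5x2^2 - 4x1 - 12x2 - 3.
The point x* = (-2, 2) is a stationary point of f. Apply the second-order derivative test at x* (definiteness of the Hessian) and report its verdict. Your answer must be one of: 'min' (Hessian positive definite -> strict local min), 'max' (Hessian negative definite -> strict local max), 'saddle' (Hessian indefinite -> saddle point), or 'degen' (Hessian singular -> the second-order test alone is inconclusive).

Compute the Hessian H = grad^2 f:
  H = [[1, 3], [3, 9]]
Verify stationarity: grad f(x*) = H x* + g = (0, 0).
Eigenvalues of H: 0, 10.
H has a zero eigenvalue (singular; positive semidefinite but not definite), so H is neither positive definite, negative definite, nor indefinite. The second-order test alone is inconclusive -> degen.
(Indeed, f is constant along the null direction of H through x*, so x* is not a strict local extremum.)

degen


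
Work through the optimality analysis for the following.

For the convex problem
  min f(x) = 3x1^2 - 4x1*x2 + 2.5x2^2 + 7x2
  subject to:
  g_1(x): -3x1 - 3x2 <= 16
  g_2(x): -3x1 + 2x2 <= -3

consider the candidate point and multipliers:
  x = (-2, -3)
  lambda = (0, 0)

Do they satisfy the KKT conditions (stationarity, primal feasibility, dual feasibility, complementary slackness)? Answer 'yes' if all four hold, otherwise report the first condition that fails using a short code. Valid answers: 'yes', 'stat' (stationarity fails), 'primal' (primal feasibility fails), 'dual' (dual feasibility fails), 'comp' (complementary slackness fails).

Gradient of f: grad f(x) = Q x + c = (0, 0)
Constraint values g_i(x) = a_i^T x - b_i:
  g_1((-2, -3)) = -1
  g_2((-2, -3)) = 3
Stationarity residual: grad f(x) + sum_i lambda_i a_i = (0, 0)
  -> stationarity OK
Primal feasibility (all g_i <= 0): FAILS
Dual feasibility (all lambda_i >= 0): OK
Complementary slackness (lambda_i * g_i(x) = 0 for all i): OK

Verdict: the first failing condition is primal_feasibility -> primal.

primal


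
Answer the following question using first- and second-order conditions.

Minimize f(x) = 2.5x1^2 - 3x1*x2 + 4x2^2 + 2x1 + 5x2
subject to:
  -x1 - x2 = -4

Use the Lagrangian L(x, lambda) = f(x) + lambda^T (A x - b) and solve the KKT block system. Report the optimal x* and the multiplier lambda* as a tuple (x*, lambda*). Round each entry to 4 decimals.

Form the Lagrangian:
  L(x, lambda) = (1/2) x^T Q x + c^T x + lambda^T (A x - b)
Stationarity (grad_x L = 0): Q x + c + A^T lambda = 0.
Primal feasibility: A x = b.

This gives the KKT block system:
  [ Q   A^T ] [ x     ]   [-c ]
  [ A    0  ] [ lambda ] = [ b ]

Solving the linear system:
  x*      = (2.4737, 1.5263)
  lambda* = (9.7895)
  f(x*)   = 25.8684

x* = (2.4737, 1.5263), lambda* = (9.7895)


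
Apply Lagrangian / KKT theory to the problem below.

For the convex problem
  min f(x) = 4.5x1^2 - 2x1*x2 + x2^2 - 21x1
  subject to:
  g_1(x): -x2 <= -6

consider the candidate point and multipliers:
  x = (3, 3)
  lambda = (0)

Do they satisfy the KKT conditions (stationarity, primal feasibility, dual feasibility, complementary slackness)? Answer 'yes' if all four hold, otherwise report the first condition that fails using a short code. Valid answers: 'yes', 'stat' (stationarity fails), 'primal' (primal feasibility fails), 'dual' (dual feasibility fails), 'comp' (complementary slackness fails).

Gradient of f: grad f(x) = Q x + c = (0, 0)
Constraint values g_i(x) = a_i^T x - b_i:
  g_1((3, 3)) = 3
Stationarity residual: grad f(x) + sum_i lambda_i a_i = (0, 0)
  -> stationarity OK
Primal feasibility (all g_i <= 0): FAILS
Dual feasibility (all lambda_i >= 0): OK
Complementary slackness (lambda_i * g_i(x) = 0 for all i): OK

Verdict: the first failing condition is primal_feasibility -> primal.

primal


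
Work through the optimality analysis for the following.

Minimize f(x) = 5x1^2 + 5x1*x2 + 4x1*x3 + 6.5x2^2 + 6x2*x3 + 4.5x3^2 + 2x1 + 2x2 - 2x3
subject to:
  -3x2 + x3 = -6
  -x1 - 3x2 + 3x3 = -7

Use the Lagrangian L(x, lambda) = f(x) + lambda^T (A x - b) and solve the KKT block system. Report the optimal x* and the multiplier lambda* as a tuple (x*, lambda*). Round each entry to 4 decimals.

Form the Lagrangian:
  L(x, lambda) = (1/2) x^T Q x + c^T x + lambda^T (A x - b)
Stationarity (grad_x L = 0): Q x + c + A^T lambda = 0.
Primal feasibility: A x = b.

This gives the KKT block system:
  [ Q   A^T ] [ x     ]   [-c ]
  [ A    0  ] [ lambda ] = [ b ]

Solving the linear system:
  x*      = (-0.7896, 1.7017, -0.8948)
  lambda* = (5.902, -0.9669)
  f(x*)   = 16.129

x* = (-0.7896, 1.7017, -0.8948), lambda* = (5.902, -0.9669)


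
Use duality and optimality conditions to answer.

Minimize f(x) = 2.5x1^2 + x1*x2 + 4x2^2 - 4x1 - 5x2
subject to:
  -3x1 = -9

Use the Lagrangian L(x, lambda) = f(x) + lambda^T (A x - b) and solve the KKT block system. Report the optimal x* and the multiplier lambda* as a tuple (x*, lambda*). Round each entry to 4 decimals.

Form the Lagrangian:
  L(x, lambda) = (1/2) x^T Q x + c^T x + lambda^T (A x - b)
Stationarity (grad_x L = 0): Q x + c + A^T lambda = 0.
Primal feasibility: A x = b.

This gives the KKT block system:
  [ Q   A^T ] [ x     ]   [-c ]
  [ A    0  ] [ lambda ] = [ b ]

Solving the linear system:
  x*      = (3, 0.25)
  lambda* = (3.75)
  f(x*)   = 10.25

x* = (3, 0.25), lambda* = (3.75)


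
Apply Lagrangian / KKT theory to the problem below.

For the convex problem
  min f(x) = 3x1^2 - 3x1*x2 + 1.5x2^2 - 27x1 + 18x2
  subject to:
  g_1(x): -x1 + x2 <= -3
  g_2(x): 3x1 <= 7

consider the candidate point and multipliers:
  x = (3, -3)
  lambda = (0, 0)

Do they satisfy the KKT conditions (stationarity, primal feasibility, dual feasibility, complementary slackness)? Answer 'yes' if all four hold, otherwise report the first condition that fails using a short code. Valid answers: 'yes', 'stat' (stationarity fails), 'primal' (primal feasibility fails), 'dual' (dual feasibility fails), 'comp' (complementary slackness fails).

Gradient of f: grad f(x) = Q x + c = (0, 0)
Constraint values g_i(x) = a_i^T x - b_i:
  g_1((3, -3)) = -3
  g_2((3, -3)) = 2
Stationarity residual: grad f(x) + sum_i lambda_i a_i = (0, 0)
  -> stationarity OK
Primal feasibility (all g_i <= 0): FAILS
Dual feasibility (all lambda_i >= 0): OK
Complementary slackness (lambda_i * g_i(x) = 0 for all i): OK

Verdict: the first failing condition is primal_feasibility -> primal.

primal


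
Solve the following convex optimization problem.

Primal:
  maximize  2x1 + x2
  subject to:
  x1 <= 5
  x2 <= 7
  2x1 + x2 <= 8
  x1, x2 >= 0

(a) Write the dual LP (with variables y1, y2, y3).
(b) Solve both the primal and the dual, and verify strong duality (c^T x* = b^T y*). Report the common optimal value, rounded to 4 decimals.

The standard primal-dual pair for 'max c^T x s.t. A x <= b, x >= 0' is:
  Dual:  min b^T y  s.t.  A^T y >= c,  y >= 0.

So the dual LP is:
  minimize  5y1 + 7y2 + 8y3
  subject to:
    y1 + 2y3 >= 2
    y2 + y3 >= 1
    y1, y2, y3 >= 0

Solving the primal: x* = (4, 0).
  primal value c^T x* = 8.
Solving the dual: y* = (0, 0, 1).
  dual value b^T y* = 8.
Strong duality: c^T x* = b^T y*. Confirmed.

8


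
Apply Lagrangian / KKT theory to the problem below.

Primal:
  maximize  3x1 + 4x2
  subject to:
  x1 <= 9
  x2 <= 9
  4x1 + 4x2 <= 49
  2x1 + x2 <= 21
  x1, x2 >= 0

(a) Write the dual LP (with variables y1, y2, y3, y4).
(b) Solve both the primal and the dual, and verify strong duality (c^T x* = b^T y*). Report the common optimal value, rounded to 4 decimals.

The standard primal-dual pair for 'max c^T x s.t. A x <= b, x >= 0' is:
  Dual:  min b^T y  s.t.  A^T y >= c,  y >= 0.

So the dual LP is:
  minimize  9y1 + 9y2 + 49y3 + 21y4
  subject to:
    y1 + 4y3 + 2y4 >= 3
    y2 + 4y3 + y4 >= 4
    y1, y2, y3, y4 >= 0

Solving the primal: x* = (3.25, 9).
  primal value c^T x* = 45.75.
Solving the dual: y* = (0, 1, 0.75, 0).
  dual value b^T y* = 45.75.
Strong duality: c^T x* = b^T y*. Confirmed.

45.75


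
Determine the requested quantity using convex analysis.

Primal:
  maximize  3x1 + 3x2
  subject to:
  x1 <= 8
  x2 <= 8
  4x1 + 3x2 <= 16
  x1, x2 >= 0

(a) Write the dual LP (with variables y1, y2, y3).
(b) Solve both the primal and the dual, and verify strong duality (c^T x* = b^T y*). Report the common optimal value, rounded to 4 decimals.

The standard primal-dual pair for 'max c^T x s.t. A x <= b, x >= 0' is:
  Dual:  min b^T y  s.t.  A^T y >= c,  y >= 0.

So the dual LP is:
  minimize  8y1 + 8y2 + 16y3
  subject to:
    y1 + 4y3 >= 3
    y2 + 3y3 >= 3
    y1, y2, y3 >= 0

Solving the primal: x* = (0, 5.3333).
  primal value c^T x* = 16.
Solving the dual: y* = (0, 0, 1).
  dual value b^T y* = 16.
Strong duality: c^T x* = b^T y*. Confirmed.

16


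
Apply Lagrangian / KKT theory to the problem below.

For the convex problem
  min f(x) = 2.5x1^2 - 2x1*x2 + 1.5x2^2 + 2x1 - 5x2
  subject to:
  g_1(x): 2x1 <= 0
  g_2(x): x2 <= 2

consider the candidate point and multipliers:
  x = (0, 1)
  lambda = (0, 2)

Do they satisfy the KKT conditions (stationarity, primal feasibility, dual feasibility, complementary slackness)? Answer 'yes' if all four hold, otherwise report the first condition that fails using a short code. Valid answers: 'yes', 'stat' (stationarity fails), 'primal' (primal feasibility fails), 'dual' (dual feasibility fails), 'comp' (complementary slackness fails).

Gradient of f: grad f(x) = Q x + c = (0, -2)
Constraint values g_i(x) = a_i^T x - b_i:
  g_1((0, 1)) = 0
  g_2((0, 1)) = -1
Stationarity residual: grad f(x) + sum_i lambda_i a_i = (0, 0)
  -> stationarity OK
Primal feasibility (all g_i <= 0): OK
Dual feasibility (all lambda_i >= 0): OK
Complementary slackness (lambda_i * g_i(x) = 0 for all i): FAILS

Verdict: the first failing condition is complementary_slackness -> comp.

comp


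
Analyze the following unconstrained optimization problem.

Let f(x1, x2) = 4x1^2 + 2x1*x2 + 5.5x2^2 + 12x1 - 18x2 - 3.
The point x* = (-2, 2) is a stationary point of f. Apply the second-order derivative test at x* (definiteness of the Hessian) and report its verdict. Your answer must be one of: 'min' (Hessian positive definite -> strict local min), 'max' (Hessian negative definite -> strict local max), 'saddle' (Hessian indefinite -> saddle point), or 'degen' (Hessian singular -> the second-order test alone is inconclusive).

Compute the Hessian H = grad^2 f:
  H = [[8, 2], [2, 11]]
Verify stationarity: grad f(x*) = H x* + g = (0, 0).
Eigenvalues of H: 7, 12.
Both eigenvalues > 0, so H is positive definite -> x* is a strict local min.

min


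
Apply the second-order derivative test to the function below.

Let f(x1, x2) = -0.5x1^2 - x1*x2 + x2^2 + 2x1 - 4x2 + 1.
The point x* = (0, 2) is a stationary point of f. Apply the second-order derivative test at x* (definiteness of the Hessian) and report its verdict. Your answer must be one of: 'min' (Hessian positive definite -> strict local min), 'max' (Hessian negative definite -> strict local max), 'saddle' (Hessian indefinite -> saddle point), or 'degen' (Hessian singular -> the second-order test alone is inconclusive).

Compute the Hessian H = grad^2 f:
  H = [[-1, -1], [-1, 2]]
Verify stationarity: grad f(x*) = H x* + g = (0, 0).
Eigenvalues of H: -1.3028, 2.3028.
Eigenvalues have mixed signs, so H is indefinite -> x* is a saddle point.

saddle


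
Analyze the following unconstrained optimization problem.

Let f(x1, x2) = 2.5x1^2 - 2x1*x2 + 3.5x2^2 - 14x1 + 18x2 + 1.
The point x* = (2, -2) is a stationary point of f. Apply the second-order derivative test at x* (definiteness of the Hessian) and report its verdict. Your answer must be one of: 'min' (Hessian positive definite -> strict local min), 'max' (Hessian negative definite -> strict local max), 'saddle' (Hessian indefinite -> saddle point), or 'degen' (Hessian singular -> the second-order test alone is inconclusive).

Compute the Hessian H = grad^2 f:
  H = [[5, -2], [-2, 7]]
Verify stationarity: grad f(x*) = H x* + g = (0, 0).
Eigenvalues of H: 3.7639, 8.2361.
Both eigenvalues > 0, so H is positive definite -> x* is a strict local min.

min


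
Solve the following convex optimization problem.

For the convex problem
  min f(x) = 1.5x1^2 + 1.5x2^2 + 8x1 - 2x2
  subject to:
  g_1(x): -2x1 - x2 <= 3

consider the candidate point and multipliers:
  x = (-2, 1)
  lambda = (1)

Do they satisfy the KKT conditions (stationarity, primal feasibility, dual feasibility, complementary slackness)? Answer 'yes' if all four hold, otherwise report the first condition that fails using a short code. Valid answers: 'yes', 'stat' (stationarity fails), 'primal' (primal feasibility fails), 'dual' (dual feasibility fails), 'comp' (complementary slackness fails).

Gradient of f: grad f(x) = Q x + c = (2, 1)
Constraint values g_i(x) = a_i^T x - b_i:
  g_1((-2, 1)) = 0
Stationarity residual: grad f(x) + sum_i lambda_i a_i = (0, 0)
  -> stationarity OK
Primal feasibility (all g_i <= 0): OK
Dual feasibility (all lambda_i >= 0): OK
Complementary slackness (lambda_i * g_i(x) = 0 for all i): OK

Verdict: yes, KKT holds.

yes


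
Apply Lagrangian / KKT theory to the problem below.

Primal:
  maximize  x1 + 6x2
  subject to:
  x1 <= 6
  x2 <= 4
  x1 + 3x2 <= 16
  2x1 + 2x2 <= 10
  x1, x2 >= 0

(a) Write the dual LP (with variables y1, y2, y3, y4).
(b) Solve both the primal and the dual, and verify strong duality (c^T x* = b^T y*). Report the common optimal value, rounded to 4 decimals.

The standard primal-dual pair for 'max c^T x s.t. A x <= b, x >= 0' is:
  Dual:  min b^T y  s.t.  A^T y >= c,  y >= 0.

So the dual LP is:
  minimize  6y1 + 4y2 + 16y3 + 10y4
  subject to:
    y1 + y3 + 2y4 >= 1
    y2 + 3y3 + 2y4 >= 6
    y1, y2, y3, y4 >= 0

Solving the primal: x* = (1, 4).
  primal value c^T x* = 25.
Solving the dual: y* = (0, 5, 0, 0.5).
  dual value b^T y* = 25.
Strong duality: c^T x* = b^T y*. Confirmed.

25


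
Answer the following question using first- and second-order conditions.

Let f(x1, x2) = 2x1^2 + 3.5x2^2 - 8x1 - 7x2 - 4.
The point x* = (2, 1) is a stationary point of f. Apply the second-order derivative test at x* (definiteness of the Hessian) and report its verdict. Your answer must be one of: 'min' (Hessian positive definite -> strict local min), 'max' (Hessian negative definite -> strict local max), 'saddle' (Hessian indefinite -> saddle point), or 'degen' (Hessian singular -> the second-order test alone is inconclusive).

Compute the Hessian H = grad^2 f:
  H = [[4, 0], [0, 7]]
Verify stationarity: grad f(x*) = H x* + g = (0, 0).
Eigenvalues of H: 4, 7.
Both eigenvalues > 0, so H is positive definite -> x* is a strict local min.

min


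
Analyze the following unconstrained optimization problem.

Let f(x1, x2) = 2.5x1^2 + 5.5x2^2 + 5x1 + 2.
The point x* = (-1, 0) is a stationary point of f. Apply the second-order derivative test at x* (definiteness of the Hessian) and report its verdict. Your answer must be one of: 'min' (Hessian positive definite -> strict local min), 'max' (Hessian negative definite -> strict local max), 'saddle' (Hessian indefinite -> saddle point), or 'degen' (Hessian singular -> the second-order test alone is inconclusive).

Compute the Hessian H = grad^2 f:
  H = [[5, 0], [0, 11]]
Verify stationarity: grad f(x*) = H x* + g = (0, 0).
Eigenvalues of H: 5, 11.
Both eigenvalues > 0, so H is positive definite -> x* is a strict local min.

min


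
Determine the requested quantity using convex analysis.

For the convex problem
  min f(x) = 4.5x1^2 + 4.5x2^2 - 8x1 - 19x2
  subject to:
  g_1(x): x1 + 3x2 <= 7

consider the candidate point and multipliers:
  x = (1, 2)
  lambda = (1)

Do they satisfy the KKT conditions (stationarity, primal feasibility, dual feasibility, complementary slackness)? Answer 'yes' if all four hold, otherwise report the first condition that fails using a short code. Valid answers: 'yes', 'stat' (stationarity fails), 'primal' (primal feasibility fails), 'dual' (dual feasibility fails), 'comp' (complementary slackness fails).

Gradient of f: grad f(x) = Q x + c = (1, -1)
Constraint values g_i(x) = a_i^T x - b_i:
  g_1((1, 2)) = 0
Stationarity residual: grad f(x) + sum_i lambda_i a_i = (2, 2)
  -> stationarity FAILS
Primal feasibility (all g_i <= 0): OK
Dual feasibility (all lambda_i >= 0): OK
Complementary slackness (lambda_i * g_i(x) = 0 for all i): OK

Verdict: the first failing condition is stationarity -> stat.

stat


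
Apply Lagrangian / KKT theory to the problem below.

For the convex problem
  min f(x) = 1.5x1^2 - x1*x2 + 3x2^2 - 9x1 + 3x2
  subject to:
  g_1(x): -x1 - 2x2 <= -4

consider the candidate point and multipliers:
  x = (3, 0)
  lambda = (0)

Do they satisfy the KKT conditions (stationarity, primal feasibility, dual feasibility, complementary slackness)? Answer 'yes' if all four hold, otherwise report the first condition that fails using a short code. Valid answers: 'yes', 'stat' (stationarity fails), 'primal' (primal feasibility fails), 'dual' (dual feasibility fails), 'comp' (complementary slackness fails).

Gradient of f: grad f(x) = Q x + c = (0, 0)
Constraint values g_i(x) = a_i^T x - b_i:
  g_1((3, 0)) = 1
Stationarity residual: grad f(x) + sum_i lambda_i a_i = (0, 0)
  -> stationarity OK
Primal feasibility (all g_i <= 0): FAILS
Dual feasibility (all lambda_i >= 0): OK
Complementary slackness (lambda_i * g_i(x) = 0 for all i): OK

Verdict: the first failing condition is primal_feasibility -> primal.

primal


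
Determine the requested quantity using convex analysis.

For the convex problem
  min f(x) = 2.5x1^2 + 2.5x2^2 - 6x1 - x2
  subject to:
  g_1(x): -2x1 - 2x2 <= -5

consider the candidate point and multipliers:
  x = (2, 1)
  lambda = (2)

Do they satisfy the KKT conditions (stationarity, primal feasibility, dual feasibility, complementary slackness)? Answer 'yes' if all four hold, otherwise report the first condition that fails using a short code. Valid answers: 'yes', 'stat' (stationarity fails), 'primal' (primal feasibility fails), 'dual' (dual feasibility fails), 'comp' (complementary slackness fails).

Gradient of f: grad f(x) = Q x + c = (4, 4)
Constraint values g_i(x) = a_i^T x - b_i:
  g_1((2, 1)) = -1
Stationarity residual: grad f(x) + sum_i lambda_i a_i = (0, 0)
  -> stationarity OK
Primal feasibility (all g_i <= 0): OK
Dual feasibility (all lambda_i >= 0): OK
Complementary slackness (lambda_i * g_i(x) = 0 for all i): FAILS

Verdict: the first failing condition is complementary_slackness -> comp.

comp


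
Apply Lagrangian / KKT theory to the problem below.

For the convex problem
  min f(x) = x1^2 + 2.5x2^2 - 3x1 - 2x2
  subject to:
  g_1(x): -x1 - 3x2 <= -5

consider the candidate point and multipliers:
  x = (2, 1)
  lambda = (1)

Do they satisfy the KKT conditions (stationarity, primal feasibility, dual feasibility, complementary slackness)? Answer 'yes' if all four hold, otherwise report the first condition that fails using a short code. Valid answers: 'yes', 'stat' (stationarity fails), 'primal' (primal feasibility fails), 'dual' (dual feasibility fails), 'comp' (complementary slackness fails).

Gradient of f: grad f(x) = Q x + c = (1, 3)
Constraint values g_i(x) = a_i^T x - b_i:
  g_1((2, 1)) = 0
Stationarity residual: grad f(x) + sum_i lambda_i a_i = (0, 0)
  -> stationarity OK
Primal feasibility (all g_i <= 0): OK
Dual feasibility (all lambda_i >= 0): OK
Complementary slackness (lambda_i * g_i(x) = 0 for all i): OK

Verdict: yes, KKT holds.

yes


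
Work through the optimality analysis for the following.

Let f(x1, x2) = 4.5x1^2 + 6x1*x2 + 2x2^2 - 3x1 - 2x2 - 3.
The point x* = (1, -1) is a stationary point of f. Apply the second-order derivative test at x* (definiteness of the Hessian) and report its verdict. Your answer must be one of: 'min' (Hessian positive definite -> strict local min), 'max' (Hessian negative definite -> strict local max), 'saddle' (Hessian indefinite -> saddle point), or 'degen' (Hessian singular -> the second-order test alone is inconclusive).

Compute the Hessian H = grad^2 f:
  H = [[9, 6], [6, 4]]
Verify stationarity: grad f(x*) = H x* + g = (0, 0).
Eigenvalues of H: 0, 13.
H has a zero eigenvalue (singular; positive semidefinite but not definite), so H is neither positive definite, negative definite, nor indefinite. The second-order test alone is inconclusive -> degen.
(Indeed, f is constant along the null direction of H through x*, so x* is not a strict local extremum.)

degen


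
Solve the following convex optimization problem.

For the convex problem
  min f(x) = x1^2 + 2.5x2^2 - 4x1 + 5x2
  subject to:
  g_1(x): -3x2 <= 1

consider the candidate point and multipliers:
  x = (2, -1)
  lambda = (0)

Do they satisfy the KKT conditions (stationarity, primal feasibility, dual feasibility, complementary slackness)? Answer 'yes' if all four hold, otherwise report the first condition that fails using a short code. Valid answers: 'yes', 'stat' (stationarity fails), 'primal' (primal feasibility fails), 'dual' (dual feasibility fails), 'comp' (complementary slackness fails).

Gradient of f: grad f(x) = Q x + c = (0, 0)
Constraint values g_i(x) = a_i^T x - b_i:
  g_1((2, -1)) = 2
Stationarity residual: grad f(x) + sum_i lambda_i a_i = (0, 0)
  -> stationarity OK
Primal feasibility (all g_i <= 0): FAILS
Dual feasibility (all lambda_i >= 0): OK
Complementary slackness (lambda_i * g_i(x) = 0 for all i): OK

Verdict: the first failing condition is primal_feasibility -> primal.

primal


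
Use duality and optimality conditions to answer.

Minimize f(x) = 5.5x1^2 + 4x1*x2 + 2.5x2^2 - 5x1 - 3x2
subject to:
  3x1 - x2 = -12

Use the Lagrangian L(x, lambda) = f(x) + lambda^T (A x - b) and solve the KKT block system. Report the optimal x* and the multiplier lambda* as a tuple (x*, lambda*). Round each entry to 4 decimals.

Form the Lagrangian:
  L(x, lambda) = (1/2) x^T Q x + c^T x + lambda^T (A x - b)
Stationarity (grad_x L = 0): Q x + c + A^T lambda = 0.
Primal feasibility: A x = b.

This gives the KKT block system:
  [ Q   A^T ] [ x     ]   [-c ]
  [ A    0  ] [ lambda ] = [ b ]

Solving the linear system:
  x*      = (-2.675, 3.975)
  lambda* = (6.175)
  f(x*)   = 37.775

x* = (-2.675, 3.975), lambda* = (6.175)


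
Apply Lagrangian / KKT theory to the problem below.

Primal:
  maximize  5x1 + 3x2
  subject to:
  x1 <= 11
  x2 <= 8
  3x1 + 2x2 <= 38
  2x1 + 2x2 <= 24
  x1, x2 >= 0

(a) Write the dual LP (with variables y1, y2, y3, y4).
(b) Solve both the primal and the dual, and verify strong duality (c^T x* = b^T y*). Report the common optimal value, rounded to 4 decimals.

The standard primal-dual pair for 'max c^T x s.t. A x <= b, x >= 0' is:
  Dual:  min b^T y  s.t.  A^T y >= c,  y >= 0.

So the dual LP is:
  minimize  11y1 + 8y2 + 38y3 + 24y4
  subject to:
    y1 + 3y3 + 2y4 >= 5
    y2 + 2y3 + 2y4 >= 3
    y1, y2, y3, y4 >= 0

Solving the primal: x* = (11, 1).
  primal value c^T x* = 58.
Solving the dual: y* = (2, 0, 0, 1.5).
  dual value b^T y* = 58.
Strong duality: c^T x* = b^T y*. Confirmed.

58


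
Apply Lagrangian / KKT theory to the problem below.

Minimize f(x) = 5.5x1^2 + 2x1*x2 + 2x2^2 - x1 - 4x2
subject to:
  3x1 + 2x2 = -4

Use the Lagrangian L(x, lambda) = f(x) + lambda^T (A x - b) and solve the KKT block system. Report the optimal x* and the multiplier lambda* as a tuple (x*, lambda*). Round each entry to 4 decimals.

Form the Lagrangian:
  L(x, lambda) = (1/2) x^T Q x + c^T x + lambda^T (A x - b)
Stationarity (grad_x L = 0): Q x + c + A^T lambda = 0.
Primal feasibility: A x = b.

This gives the KKT block system:
  [ Q   A^T ] [ x     ]   [-c ]
  [ A    0  ] [ lambda ] = [ b ]

Solving the linear system:
  x*      = (-0.9286, -0.6071)
  lambda* = (4.1429)
  f(x*)   = 9.9643

x* = (-0.9286, -0.6071), lambda* = (4.1429)


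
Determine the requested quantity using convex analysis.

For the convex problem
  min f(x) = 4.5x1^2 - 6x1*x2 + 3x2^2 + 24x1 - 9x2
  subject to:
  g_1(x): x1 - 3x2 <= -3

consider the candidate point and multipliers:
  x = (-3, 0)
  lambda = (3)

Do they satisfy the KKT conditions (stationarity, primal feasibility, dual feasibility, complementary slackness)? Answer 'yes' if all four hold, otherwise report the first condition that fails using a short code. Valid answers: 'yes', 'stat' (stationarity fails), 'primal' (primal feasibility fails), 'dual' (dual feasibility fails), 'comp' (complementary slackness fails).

Gradient of f: grad f(x) = Q x + c = (-3, 9)
Constraint values g_i(x) = a_i^T x - b_i:
  g_1((-3, 0)) = 0
Stationarity residual: grad f(x) + sum_i lambda_i a_i = (0, 0)
  -> stationarity OK
Primal feasibility (all g_i <= 0): OK
Dual feasibility (all lambda_i >= 0): OK
Complementary slackness (lambda_i * g_i(x) = 0 for all i): OK

Verdict: yes, KKT holds.

yes


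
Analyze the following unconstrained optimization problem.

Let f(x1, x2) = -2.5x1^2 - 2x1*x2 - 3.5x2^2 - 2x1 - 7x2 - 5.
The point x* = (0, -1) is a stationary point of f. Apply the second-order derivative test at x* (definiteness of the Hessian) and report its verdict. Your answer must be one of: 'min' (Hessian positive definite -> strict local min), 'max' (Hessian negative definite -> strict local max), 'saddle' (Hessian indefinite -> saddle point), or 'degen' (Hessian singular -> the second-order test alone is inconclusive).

Compute the Hessian H = grad^2 f:
  H = [[-5, -2], [-2, -7]]
Verify stationarity: grad f(x*) = H x* + g = (0, 0).
Eigenvalues of H: -8.2361, -3.7639.
Both eigenvalues < 0, so H is negative definite -> x* is a strict local max.

max
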